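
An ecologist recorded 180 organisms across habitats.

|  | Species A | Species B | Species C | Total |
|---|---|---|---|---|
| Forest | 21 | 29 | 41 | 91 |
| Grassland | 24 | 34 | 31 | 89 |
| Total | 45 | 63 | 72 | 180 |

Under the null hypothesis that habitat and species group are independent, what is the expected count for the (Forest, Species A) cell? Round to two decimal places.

Row total (Forest) = 91; column total (Species A) = 45; grand total N = 180.
Expected count = (row total × column total) / N = 91 × 45 / 180 = 22.75.

22.75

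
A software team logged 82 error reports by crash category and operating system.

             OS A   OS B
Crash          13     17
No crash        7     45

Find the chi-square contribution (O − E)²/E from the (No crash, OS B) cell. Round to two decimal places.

0.82

Row total (No crash) = 52; column total (OS B) = 62; N = 82.
Expected count E = 52 × 62 / 82 = 39.317.
Contribution = (O − E)²/E = (45 − 39.317)² / 39.317 = 0.82.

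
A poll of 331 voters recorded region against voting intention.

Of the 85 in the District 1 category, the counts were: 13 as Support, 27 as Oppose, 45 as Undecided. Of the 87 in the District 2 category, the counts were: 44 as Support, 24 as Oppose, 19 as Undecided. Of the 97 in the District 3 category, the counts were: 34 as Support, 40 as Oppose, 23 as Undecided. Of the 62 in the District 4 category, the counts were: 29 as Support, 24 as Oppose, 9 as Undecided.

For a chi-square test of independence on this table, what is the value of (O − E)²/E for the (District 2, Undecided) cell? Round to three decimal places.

Row total (District 2) = 87; column total (Undecided) = 96; N = 331.
Expected count E = 87 × 96 / 331 = 25.23263.
Contribution = (O − E)²/E = (19 − 25.23263)² / 25.23263 = 1.540.

1.540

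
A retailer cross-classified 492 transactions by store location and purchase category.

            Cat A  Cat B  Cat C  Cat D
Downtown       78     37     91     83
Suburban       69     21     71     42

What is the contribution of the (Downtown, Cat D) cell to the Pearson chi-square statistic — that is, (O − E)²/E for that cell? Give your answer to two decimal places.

Row total (Downtown) = 289; column total (Cat D) = 125; N = 492.
Expected count E = 289 × 125 / 492 = 73.425.
Contribution = (O − E)²/E = (83 − 73.425)² / 73.425 = 1.25.

1.25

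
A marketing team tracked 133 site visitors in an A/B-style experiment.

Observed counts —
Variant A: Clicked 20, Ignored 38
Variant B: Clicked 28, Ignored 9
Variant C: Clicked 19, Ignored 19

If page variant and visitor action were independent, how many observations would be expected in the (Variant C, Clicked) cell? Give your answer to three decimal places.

19.143

Row total (Variant C) = 38; column total (Clicked) = 67; grand total N = 133.
Expected count = (row total × column total) / N = 38 × 67 / 133 = 19.143.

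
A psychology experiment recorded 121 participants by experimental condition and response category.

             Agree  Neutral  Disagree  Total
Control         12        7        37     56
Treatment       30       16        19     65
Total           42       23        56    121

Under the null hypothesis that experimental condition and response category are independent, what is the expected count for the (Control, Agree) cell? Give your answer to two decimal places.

19.44

Row total (Control) = 56; column total (Agree) = 42; grand total N = 121.
Expected count = (row total × column total) / N = 56 × 42 / 121 = 19.44.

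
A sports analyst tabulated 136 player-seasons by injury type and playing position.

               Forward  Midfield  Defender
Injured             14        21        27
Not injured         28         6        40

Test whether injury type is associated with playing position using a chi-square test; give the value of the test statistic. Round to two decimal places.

14.58

Row totals: 62, 74. Column totals: 42, 27, 67. Grand total N = 136.
Expected counts (row total × column total / N):
  Injured, Forward: 62×42/136 = 19.147
  Injured, Midfield: 62×27/136 = 12.309
  Injured, Defender: 62×67/136 = 30.544
  Not injured, Forward: 74×42/136 = 22.853
  Not injured, Midfield: 74×27/136 = 14.691
  Not injured, Defender: 74×67/136 = 36.456
Contributions (O − E)²/E:
  (14 − 19.147)²/19.147 = 1.3836
  (21 − 12.309)²/12.309 = 6.1364
  (27 − 30.544)²/30.544 = 0.4112
  (28 − 22.853)²/22.853 = 1.1592
  (6 − 14.691)²/14.691 = 5.1415
  (40 − 36.456)²/36.456 = 0.3445
χ² = 1.3836 + 6.1364 + 0.4112 + 1.1592 + 5.1415 + 0.3445 = 14.58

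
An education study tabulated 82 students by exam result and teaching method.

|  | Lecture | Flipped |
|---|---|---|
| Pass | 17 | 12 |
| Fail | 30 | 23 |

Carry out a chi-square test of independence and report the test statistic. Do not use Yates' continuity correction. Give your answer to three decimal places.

Row totals: 29, 53. Column totals: 47, 35. Grand total N = 82.
Expected counts (row total × column total / N):
  Pass, Lecture: 29×47/82 = 16.6220
  Pass, Flipped: 29×35/82 = 12.3780
  Fail, Lecture: 53×47/82 = 30.3780
  Fail, Flipped: 53×35/82 = 22.6220
Contributions (O − E)²/E:
  (17 − 16.6220)²/16.6220 = 0.0086
  (12 − 12.3780)²/12.3780 = 0.0115
  (30 − 30.3780)²/30.3780 = 0.0047
  (23 − 22.6220)²/22.6220 = 0.0063
χ² = 0.0086 + 0.0115 + 0.0047 + 0.0063 = 0.031

0.031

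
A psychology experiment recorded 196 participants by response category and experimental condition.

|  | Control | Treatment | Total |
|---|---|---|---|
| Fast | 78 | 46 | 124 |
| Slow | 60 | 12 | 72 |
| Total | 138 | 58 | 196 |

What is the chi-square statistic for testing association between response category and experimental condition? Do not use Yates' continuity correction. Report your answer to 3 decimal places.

Grand total N = 196.
Expected counts (row total × column total / N):
  Fast, Control: 124×138/196 = 87.3061
  Fast, Treatment: 124×58/196 = 36.6939
  Slow, Control: 72×138/196 = 50.6939
  Slow, Treatment: 72×58/196 = 21.3061
Contributions (O − E)²/E:
  (78 − 87.3061)²/87.3061 = 0.9920
  (46 − 36.6939)²/36.6939 = 2.3602
  (60 − 50.6939)²/50.6939 = 1.7084
  (12 − 21.3061)²/21.3061 = 4.0647
χ² = 0.9920 + 2.3602 + 1.7084 + 4.0647 = 9.125

9.125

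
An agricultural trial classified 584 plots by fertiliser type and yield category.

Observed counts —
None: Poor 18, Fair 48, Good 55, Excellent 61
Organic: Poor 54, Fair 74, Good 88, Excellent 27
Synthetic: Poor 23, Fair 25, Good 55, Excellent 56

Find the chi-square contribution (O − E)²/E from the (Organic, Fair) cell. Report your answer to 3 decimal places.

Row total (Organic) = 243; column total (Fair) = 147; N = 584.
Expected count E = 243 × 147 / 584 = 61.1661.
Contribution = (O − E)²/E = (74 − 61.1661)² / 61.1661 = 2.693.

2.693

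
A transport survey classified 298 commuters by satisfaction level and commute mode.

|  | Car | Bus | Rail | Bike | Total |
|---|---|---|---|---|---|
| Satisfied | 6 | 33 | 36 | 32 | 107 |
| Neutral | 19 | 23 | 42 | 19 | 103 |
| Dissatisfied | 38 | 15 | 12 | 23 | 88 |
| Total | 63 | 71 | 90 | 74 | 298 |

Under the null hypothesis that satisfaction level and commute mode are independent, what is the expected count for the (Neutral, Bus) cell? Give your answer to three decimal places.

24.540

Row total (Neutral) = 103; column total (Bus) = 71; grand total N = 298.
Expected count = (row total × column total) / N = 103 × 71 / 298 = 24.540.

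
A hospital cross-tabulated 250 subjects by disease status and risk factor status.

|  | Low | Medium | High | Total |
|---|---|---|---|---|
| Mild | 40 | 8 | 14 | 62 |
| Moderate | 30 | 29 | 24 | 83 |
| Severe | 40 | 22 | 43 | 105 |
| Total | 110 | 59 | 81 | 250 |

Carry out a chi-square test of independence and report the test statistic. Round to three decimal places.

Grand total N = 250.
Expected counts (row total × column total / N):
  Mild, Low: 62×110/250 = 27.2800
  Mild, Medium: 62×59/250 = 14.6320
  Mild, High: 62×81/250 = 20.0880
  Moderate, Low: 83×110/250 = 36.5200
  Moderate, Medium: 83×59/250 = 19.5880
  Moderate, High: 83×81/250 = 26.8920
  Severe, Low: 105×110/250 = 46.2000
  Severe, Medium: 105×59/250 = 24.7800
  Severe, High: 105×81/250 = 34.0200
Contributions (O − E)²/E:
  (40 − 27.2800)²/27.2800 = 5.9310
  (8 − 14.6320)²/14.6320 = 3.0060
  (14 − 20.0880)²/20.0880 = 1.8451
  (30 − 36.5200)²/36.5200 = 1.1640
  (29 − 19.5880)²/19.5880 = 4.5224
  (24 − 26.8920)²/26.8920 = 0.3110
  (40 − 46.2000)²/46.2000 = 0.8320
  (22 − 24.7800)²/24.7800 = 0.3119
  (43 − 34.0200)²/34.0200 = 2.3704
χ² = 5.9310 + 3.0060 + 1.8451 + 1.1640 + 4.5224 + 0.3110 + 0.8320 + 0.3119 + 2.3704 = 20.294

20.294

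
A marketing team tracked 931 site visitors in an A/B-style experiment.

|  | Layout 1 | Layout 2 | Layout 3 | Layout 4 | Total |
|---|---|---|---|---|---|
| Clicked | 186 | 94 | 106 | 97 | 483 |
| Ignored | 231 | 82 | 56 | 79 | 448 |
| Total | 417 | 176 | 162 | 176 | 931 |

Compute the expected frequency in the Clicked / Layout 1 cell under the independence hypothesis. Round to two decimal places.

216.34

Row total (Clicked) = 483; column total (Layout 1) = 417; grand total N = 931.
Expected count = (row total × column total) / N = 483 × 417 / 931 = 216.34.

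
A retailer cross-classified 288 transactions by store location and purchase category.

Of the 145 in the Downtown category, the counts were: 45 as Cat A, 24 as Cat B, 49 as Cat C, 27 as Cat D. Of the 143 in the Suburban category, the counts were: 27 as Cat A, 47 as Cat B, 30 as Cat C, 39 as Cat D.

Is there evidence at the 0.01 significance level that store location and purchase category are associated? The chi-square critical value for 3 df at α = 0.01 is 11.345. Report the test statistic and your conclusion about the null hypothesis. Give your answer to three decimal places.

18.689; reject H₀

Row totals: 145, 143. Column totals: 72, 71, 79, 66. Grand total N = 288.
Expected counts (row total × column total / N):
  Downtown, Cat A: 145×72/288 = 36.2500
  Downtown, Cat B: 145×71/288 = 35.7465
  Downtown, Cat C: 145×79/288 = 39.7743
  Downtown, Cat D: 145×66/288 = 33.2292
  Suburban, Cat A: 143×72/288 = 35.7500
  Suburban, Cat B: 143×71/288 = 35.2535
  Suburban, Cat C: 143×79/288 = 39.2257
  Suburban, Cat D: 143×66/288 = 32.7708
Contributions (O − E)²/E:
  (45 − 36.2500)²/36.2500 = 2.1121
  (24 − 35.7465)²/35.7465 = 3.8600
  (49 − 39.7743)²/39.7743 = 2.1399
  (27 − 33.2292)²/33.2292 = 1.1677
  (27 − 35.7500)²/35.7500 = 2.1416
  (47 − 35.2535)²/35.2535 = 3.9139
  (30 − 39.2257)²/39.2257 = 2.1698
  (39 − 32.7708)²/32.7708 = 1.1841
χ² = 2.1121 + 3.8600 + 2.1399 + 1.1677 + 2.1416 + 3.9139 + 2.1698 + 1.1841 = 18.689
df = (2−1)(4−1) = 3. Since 18.689 > 11.345, reject the null hypothesis of independence at α = 0.01.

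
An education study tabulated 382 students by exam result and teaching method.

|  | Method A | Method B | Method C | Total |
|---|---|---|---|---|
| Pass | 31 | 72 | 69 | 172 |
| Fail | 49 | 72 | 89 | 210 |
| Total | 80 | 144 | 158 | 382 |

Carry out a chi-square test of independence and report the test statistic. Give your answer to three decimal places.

2.830

Grand total N = 382.
Expected counts (row total × column total / N):
  Pass, Method A: 172×80/382 = 36.0209
  Pass, Method B: 172×144/382 = 64.8377
  Pass, Method C: 172×158/382 = 71.1414
  Fail, Method A: 210×80/382 = 43.9791
  Fail, Method B: 210×144/382 = 79.1623
  Fail, Method C: 210×158/382 = 86.8586
Contributions (O − E)²/E:
  (31 − 36.0209)²/36.0209 = 0.6999
  (72 − 64.8377)²/64.8377 = 0.7912
  (69 − 71.1414)²/71.1414 = 0.0645
  (49 − 43.9791)²/43.9791 = 0.5732
  (72 − 79.1623)²/79.1623 = 0.6480
  (89 − 86.8586)²/86.8586 = 0.0528
χ² = 0.6999 + 0.7912 + 0.0645 + 0.5732 + 0.6480 + 0.0528 = 2.830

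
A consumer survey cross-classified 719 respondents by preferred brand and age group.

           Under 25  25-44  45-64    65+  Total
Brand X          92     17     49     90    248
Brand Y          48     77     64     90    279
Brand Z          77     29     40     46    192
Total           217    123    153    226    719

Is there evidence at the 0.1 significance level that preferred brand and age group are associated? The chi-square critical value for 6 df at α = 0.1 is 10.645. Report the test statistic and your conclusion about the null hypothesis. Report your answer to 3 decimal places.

65.384; reject H₀

Grand total N = 719.
Expected counts (row total × column total / N):
  Brand X, Under 25: 248×217/719 = 74.84840
  Brand X, 25-44: 248×123/719 = 42.42559
  Brand X, 45-64: 248×153/719 = 52.77330
  Brand X, 65+: 248×226/719 = 77.95271
  Brand Y, Under 25: 279×217/719 = 84.20445
  Brand Y, 25-44: 279×123/719 = 47.72879
  Brand Y, 45-64: 279×153/719 = 59.36996
  Brand Y, 65+: 279×226/719 = 87.69680
  Brand Z, Under 25: 192×217/719 = 57.94715
  Brand Z, 25-44: 192×123/719 = 32.84562
  Brand Z, 45-64: 192×153/719 = 40.85675
  Brand Z, 65+: 192×226/719 = 60.35049
Contributions (O − E)²/E:
  (92 − 74.84840)²/74.84840 = 3.9303
  (17 − 42.42559)²/42.42559 = 15.2375
  (49 − 52.77330)²/52.77330 = 0.2698
  (90 − 77.95271)²/77.95271 = 1.8619
  (48 − 84.20445)²/84.20445 = 15.5664
  (77 − 47.72879)²/47.72879 = 17.9515
  (64 − 59.36996)²/59.36996 = 0.3611
  (90 − 87.69680)²/87.69680 = 0.0605
  (77 − 57.94715)²/57.94715 = 6.2645
  (29 − 32.84562)²/32.84562 = 0.4503
  (40 − 40.85675)²/40.85675 = 0.0180
  (46 − 60.35049)²/60.35049 = 3.4123
χ² = 3.9303 + 15.2375 + 0.2698 + 1.8619 + 15.5664 + 17.9515 + 0.3611 + 0.0605 + 6.2645 + 0.4503 + 0.0180 + 3.4123 = 65.384
df = (3−1)(4−1) = 6. Since 65.384 > 10.645, reject the null hypothesis of independence at α = 0.1.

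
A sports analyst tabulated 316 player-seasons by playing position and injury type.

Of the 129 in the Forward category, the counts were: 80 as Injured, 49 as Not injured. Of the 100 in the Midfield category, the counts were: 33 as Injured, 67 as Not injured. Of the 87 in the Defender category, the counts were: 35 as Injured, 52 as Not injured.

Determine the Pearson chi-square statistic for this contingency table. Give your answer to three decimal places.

Row totals: 129, 100, 87. Column totals: 148, 168. Grand total N = 316.
Expected counts (row total × column total / N):
  Forward, Injured: 129×148/316 = 60.41772
  Forward, Not injured: 129×168/316 = 68.58228
  Midfield, Injured: 100×148/316 = 46.83544
  Midfield, Not injured: 100×168/316 = 53.16456
  Defender, Injured: 87×148/316 = 40.74684
  Defender, Not injured: 87×168/316 = 46.25316
Contributions (O − E)²/E:
  (80 − 60.41772)²/60.41772 = 6.3469
  (49 − 68.58228)²/68.58228 = 5.5913
  (33 − 46.83544)²/46.83544 = 4.0871
  (67 − 53.16456)²/53.16456 = 3.6005
  (35 − 40.74684)²/40.74684 = 0.8105
  (52 − 46.25316)²/46.25316 = 0.7140
χ² = 6.3469 + 5.5913 + 4.0871 + 3.6005 + 0.8105 + 0.7140 = 21.150

21.150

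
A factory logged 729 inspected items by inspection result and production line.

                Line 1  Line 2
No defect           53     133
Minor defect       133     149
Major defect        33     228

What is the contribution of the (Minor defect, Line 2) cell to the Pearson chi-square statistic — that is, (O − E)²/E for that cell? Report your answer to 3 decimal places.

11.817

Row total (Minor defect) = 282; column total (Line 2) = 510; N = 729.
Expected count E = 282 × 510 / 729 = 197.28395.
Contribution = (O − E)²/E = (149 − 197.28395)² / 197.28395 = 11.817.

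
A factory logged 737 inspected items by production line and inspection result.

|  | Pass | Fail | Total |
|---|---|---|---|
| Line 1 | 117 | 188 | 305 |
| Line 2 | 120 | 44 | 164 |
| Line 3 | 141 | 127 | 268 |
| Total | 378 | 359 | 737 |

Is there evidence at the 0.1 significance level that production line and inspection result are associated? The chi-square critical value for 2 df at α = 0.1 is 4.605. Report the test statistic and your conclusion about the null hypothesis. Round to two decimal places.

Grand total N = 737.
Expected counts (row total × column total / N):
  Line 1, Pass: 305×378/737 = 156.431
  Line 1, Fail: 305×359/737 = 148.569
  Line 2, Pass: 164×378/737 = 84.114
  Line 2, Fail: 164×359/737 = 79.886
  Line 3, Pass: 268×378/737 = 137.455
  Line 3, Fail: 268×359/737 = 130.545
Contributions (O − E)²/E:
  (117 − 156.431)²/156.431 = 9.9392
  (188 − 148.569)²/148.569 = 10.4652
  (120 − 84.114)²/84.114 = 15.3102
  (44 − 79.886)²/79.886 = 16.1205
  (141 − 137.455)²/137.455 = 0.0914
  (127 − 130.545)²/130.545 = 0.0963
χ² = 9.9392 + 10.4652 + 15.3102 + 16.1205 + 0.0914 + 0.0963 = 52.02
df = (3−1)(2−1) = 2. Since 52.02 > 4.605, reject the null hypothesis of independence at α = 0.1.

52.02; reject H₀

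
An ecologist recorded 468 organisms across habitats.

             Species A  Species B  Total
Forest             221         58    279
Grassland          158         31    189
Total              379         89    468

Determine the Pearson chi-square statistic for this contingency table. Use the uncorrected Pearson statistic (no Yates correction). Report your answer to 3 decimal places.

Grand total N = 468.
Expected counts (row total × column total / N):
  Forest, Species A: 279×379/468 = 225.9423
  Forest, Species B: 279×89/468 = 53.0577
  Grassland, Species A: 189×379/468 = 153.0577
  Grassland, Species B: 189×89/468 = 35.9423
Contributions (O − E)²/E:
  (221 − 225.9423)²/225.9423 = 0.1081
  (58 − 53.0577)²/53.0577 = 0.4604
  (158 − 153.0577)²/153.0577 = 0.1596
  (31 − 35.9423)²/35.9423 = 0.6796
χ² = 0.1081 + 0.4604 + 0.1596 + 0.6796 = 1.408

1.408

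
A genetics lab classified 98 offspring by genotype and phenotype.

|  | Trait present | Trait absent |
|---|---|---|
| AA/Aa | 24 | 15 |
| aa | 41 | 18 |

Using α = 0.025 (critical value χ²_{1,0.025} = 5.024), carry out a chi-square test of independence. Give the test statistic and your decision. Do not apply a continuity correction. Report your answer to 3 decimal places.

0.665; fail to reject H₀

Row totals: 39, 59. Column totals: 65, 33. Grand total N = 98.
Expected counts (row total × column total / N):
  AA/Aa, Trait present: 39×65/98 = 25.8673
  AA/Aa, Trait absent: 39×33/98 = 13.1327
  aa, Trait present: 59×65/98 = 39.1327
  aa, Trait absent: 59×33/98 = 19.8673
Contributions (O − E)²/E:
  (24 − 25.8673)²/25.8673 = 0.1348
  (15 − 13.1327)²/13.1327 = 0.2655
  (41 − 39.1327)²/39.1327 = 0.0891
  (18 − 19.8673)²/19.8673 = 0.1755
χ² = 0.1348 + 0.2655 + 0.0891 + 0.1755 = 0.665
df = (2−1)(2−1) = 1. Since 0.665 < 5.024, fail to reject the null hypothesis of independence at α = 0.025.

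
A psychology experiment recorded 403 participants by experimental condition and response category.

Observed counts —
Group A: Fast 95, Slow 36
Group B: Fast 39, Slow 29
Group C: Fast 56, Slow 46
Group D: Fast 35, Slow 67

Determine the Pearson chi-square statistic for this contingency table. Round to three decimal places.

34.044

Row totals: 131, 68, 102, 102. Column totals: 225, 178. Grand total N = 403.
Expected counts (row total × column total / N):
  Group A, Fast: 131×225/403 = 73.1390
  Group A, Slow: 131×178/403 = 57.8610
  Group B, Fast: 68×225/403 = 37.9653
  Group B, Slow: 68×178/403 = 30.0347
  Group C, Fast: 102×225/403 = 56.9479
  Group C, Slow: 102×178/403 = 45.0521
  Group D, Fast: 102×225/403 = 56.9479
  Group D, Slow: 102×178/403 = 45.0521
Contributions (O − E)²/E:
  (95 − 73.1390)²/73.1390 = 6.5342
  (36 − 57.8610)²/57.8610 = 8.2595
  (39 − 37.9653)²/37.9653 = 0.0282
  (29 − 30.0347)²/30.0347 = 0.0356
  (56 − 56.9479)²/56.9479 = 0.0158
  (46 − 45.0521)²/45.0521 = 0.0199
  (35 − 56.9479)²/56.9479 = 8.4588
  (67 − 45.0521)²/45.0521 = 10.6923
χ² = 6.5342 + 8.2595 + 0.0282 + 0.0356 + 0.0158 + 0.0199 + 8.4588 + 10.6923 = 34.044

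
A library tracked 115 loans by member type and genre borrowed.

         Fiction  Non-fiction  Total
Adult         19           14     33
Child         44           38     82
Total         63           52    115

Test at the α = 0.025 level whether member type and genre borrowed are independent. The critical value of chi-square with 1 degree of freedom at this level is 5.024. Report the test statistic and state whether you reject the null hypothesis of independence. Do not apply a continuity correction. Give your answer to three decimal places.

Grand total N = 115.
Expected counts (row total × column total / N):
  Adult, Fiction: 33×63/115 = 18.0783
  Adult, Non-fiction: 33×52/115 = 14.9217
  Child, Fiction: 82×63/115 = 44.9217
  Child, Non-fiction: 82×52/115 = 37.0783
Contributions (O − E)²/E:
  (19 − 18.0783)²/18.0783 = 0.0470
  (14 − 14.9217)²/14.9217 = 0.0569
  (44 − 44.9217)²/44.9217 = 0.0189
  (38 − 37.0783)²/37.0783 = 0.0229
χ² = 0.0470 + 0.0569 + 0.0189 + 0.0229 = 0.146
df = (2−1)(2−1) = 1. Since 0.146 < 5.024, fail to reject the null hypothesis of independence at α = 0.025.

0.146; fail to reject H₀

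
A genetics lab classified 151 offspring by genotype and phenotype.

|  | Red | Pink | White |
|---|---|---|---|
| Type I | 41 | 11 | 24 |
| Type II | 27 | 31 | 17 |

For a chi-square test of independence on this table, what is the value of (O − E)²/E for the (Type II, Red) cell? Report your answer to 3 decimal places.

1.359

Row total (Type II) = 75; column total (Red) = 68; N = 151.
Expected count E = 75 × 68 / 151 = 33.7748.
Contribution = (O − E)²/E = (27 − 33.7748)² / 33.7748 = 1.359.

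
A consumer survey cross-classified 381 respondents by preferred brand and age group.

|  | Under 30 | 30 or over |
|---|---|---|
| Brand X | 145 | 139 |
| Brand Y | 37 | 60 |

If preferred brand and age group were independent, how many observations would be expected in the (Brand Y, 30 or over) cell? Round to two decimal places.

50.66

Row total (Brand Y) = 97; column total (30 or over) = 199; grand total N = 381.
Expected count = (row total × column total) / N = 97 × 199 / 381 = 50.66.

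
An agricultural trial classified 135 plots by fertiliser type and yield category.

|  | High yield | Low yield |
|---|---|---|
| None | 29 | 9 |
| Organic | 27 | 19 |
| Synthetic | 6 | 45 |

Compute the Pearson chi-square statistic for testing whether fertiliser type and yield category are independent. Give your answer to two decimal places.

41.12

Row totals: 38, 46, 51. Column totals: 62, 73. Grand total N = 135.
Expected counts (row total × column total / N):
  None, High yield: 38×62/135 = 17.452
  None, Low yield: 38×73/135 = 20.548
  Organic, High yield: 46×62/135 = 21.126
  Organic, Low yield: 46×73/135 = 24.874
  Synthetic, High yield: 51×62/135 = 23.422
  Synthetic, Low yield: 51×73/135 = 27.578
Contributions (O − E)²/E:
  (29 − 17.452)²/17.452 = 7.6413
  (9 − 20.548)²/20.548 = 6.4900
  (27 − 21.126)²/21.126 = 1.6332
  (19 − 24.874)²/24.874 = 1.3871
  (6 − 23.422)²/23.422 = 12.9590
  (45 − 27.578)²/27.578 = 11.0061
χ² = 7.6413 + 6.4900 + 1.6332 + 1.3871 + 12.9590 + 11.0061 = 41.12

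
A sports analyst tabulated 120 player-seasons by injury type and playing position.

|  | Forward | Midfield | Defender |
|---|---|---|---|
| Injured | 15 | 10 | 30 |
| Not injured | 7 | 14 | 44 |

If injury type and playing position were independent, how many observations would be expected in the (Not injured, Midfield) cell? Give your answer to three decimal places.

Row total (Not injured) = 65; column total (Midfield) = 24; grand total N = 120.
Expected count = (row total × column total) / N = 65 × 24 / 120 = 13.000.

13.000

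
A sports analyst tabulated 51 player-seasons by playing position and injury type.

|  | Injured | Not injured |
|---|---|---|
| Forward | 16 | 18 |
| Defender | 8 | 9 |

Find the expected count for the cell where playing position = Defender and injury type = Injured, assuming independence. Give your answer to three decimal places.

8.000

Row total (Defender) = 17; column total (Injured) = 24; grand total N = 51.
Expected count = (row total × column total) / N = 17 × 24 / 51 = 8.000.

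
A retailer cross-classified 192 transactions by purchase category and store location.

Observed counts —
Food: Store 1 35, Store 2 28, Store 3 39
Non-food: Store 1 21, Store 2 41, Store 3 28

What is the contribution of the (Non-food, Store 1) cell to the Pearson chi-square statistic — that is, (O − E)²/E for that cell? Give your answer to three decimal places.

Row total (Non-food) = 90; column total (Store 1) = 56; N = 192.
Expected count E = 90 × 56 / 192 = 26.2500.
Contribution = (O − E)²/E = (21 − 26.2500)² / 26.2500 = 1.050.

1.050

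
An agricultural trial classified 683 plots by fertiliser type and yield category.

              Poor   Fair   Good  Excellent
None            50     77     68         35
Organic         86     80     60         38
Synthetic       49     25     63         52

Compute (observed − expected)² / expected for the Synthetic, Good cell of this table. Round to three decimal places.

1.948

Row total (Synthetic) = 189; column total (Good) = 191; N = 683.
Expected count E = 189 × 191 / 683 = 52.8536.
Contribution = (O − E)²/E = (63 − 52.8536)² / 52.8536 = 1.948.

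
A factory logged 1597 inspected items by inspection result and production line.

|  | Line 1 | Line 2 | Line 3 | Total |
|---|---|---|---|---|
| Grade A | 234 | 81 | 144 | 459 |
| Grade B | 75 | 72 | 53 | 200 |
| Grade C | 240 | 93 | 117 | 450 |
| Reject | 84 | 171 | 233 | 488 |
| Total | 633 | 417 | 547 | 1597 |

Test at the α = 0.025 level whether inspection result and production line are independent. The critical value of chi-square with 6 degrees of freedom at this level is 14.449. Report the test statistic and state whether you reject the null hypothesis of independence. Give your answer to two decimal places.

Grand total N = 1597.
Expected counts (row total × column total / N):
  Grade A, Line 1: 459×633/1597 = 181.933
  Grade A, Line 2: 459×417/1597 = 119.852
  Grade A, Line 3: 459×547/1597 = 157.215
  Grade B, Line 1: 200×633/1597 = 79.274
  Grade B, Line 2: 200×417/1597 = 52.223
  Grade B, Line 3: 200×547/1597 = 68.503
  Grade C, Line 1: 450×633/1597 = 178.366
  Grade C, Line 2: 450×417/1597 = 117.502
  Grade C, Line 3: 450×547/1597 = 154.133
  Reject, Line 1: 488×633/1597 = 193.428
  Reject, Line 2: 488×417/1597 = 127.424
  Reject, Line 3: 488×547/1597 = 167.148
Contributions (O − E)²/E:
  (234 − 181.933)²/181.933 = 14.9009
  (81 − 119.852)²/119.852 = 12.5945
  (144 − 157.215)²/157.215 = 1.1108
  (75 − 79.274)²/79.274 = 0.2304
  (72 − 52.223)²/52.223 = 7.4896
  (53 − 68.503)²/68.503 = 3.5085
  (240 − 178.366)²/178.366 = 21.2975
  (93 − 117.502)²/117.502 = 5.1093
  (117 − 154.133)²/154.133 = 8.9459
  (84 − 193.428)²/193.428 = 61.9067
  (171 − 127.424)²/127.424 = 14.9020
  (233 − 167.148)²/167.148 = 25.9440
χ² = 14.9009 + 12.5945 + 1.1108 + 0.2304 + 7.4896 + 3.5085 + 21.2975 + 5.1093 + 8.9459 + 61.9067 + 14.9020 + 25.9440 = 177.94
df = (4−1)(3−1) = 6. Since 177.94 > 14.449, reject the null hypothesis of independence at α = 0.025.

177.94; reject H₀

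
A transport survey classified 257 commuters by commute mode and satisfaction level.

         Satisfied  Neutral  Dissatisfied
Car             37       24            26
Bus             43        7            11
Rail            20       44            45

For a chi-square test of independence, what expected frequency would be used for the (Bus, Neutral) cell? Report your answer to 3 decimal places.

17.802

Row total (Bus) = 61; column total (Neutral) = 75; grand total N = 257.
Expected count = (row total × column total) / N = 61 × 75 / 257 = 17.802.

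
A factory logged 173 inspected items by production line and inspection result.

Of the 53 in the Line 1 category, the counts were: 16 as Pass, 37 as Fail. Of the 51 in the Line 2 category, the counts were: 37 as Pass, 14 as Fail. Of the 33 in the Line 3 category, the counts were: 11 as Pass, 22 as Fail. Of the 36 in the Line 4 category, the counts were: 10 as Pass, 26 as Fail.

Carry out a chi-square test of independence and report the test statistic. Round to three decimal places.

Row totals: 53, 51, 33, 36. Column totals: 74, 99. Grand total N = 173.
Expected counts (row total × column total / N):
  Line 1, Pass: 53×74/173 = 22.6705
  Line 1, Fail: 53×99/173 = 30.3295
  Line 2, Pass: 51×74/173 = 21.8150
  Line 2, Fail: 51×99/173 = 29.1850
  Line 3, Pass: 33×74/173 = 14.1156
  Line 3, Fail: 33×99/173 = 18.8844
  Line 4, Pass: 36×74/173 = 15.3988
  Line 4, Fail: 36×99/173 = 20.6012
Contributions (O − E)²/E:
  (16 − 22.6705)²/22.6705 = 1.9627
  (37 − 30.3295)²/30.3295 = 1.4671
  (37 − 21.8150)²/21.8150 = 10.5700
  (14 − 29.1850)²/29.1850 = 7.9008
  (11 − 14.1156)²/14.1156 = 0.6877
  (22 − 18.8844)²/18.8844 = 0.5140
  (10 − 15.3988)²/15.3988 = 1.8928
  (26 − 20.6012)²/20.6012 = 1.4148
χ² = 1.9627 + 1.4671 + 10.5700 + 7.9008 + 0.6877 + 0.5140 + 1.8928 + 1.4148 = 26.410

26.410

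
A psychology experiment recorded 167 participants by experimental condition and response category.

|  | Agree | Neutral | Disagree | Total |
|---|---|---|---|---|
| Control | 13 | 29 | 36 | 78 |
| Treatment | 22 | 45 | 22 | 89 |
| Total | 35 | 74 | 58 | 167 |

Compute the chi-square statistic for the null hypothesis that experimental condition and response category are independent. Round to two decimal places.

8.47

Grand total N = 167.
Expected counts (row total × column total / N):
  Control, Agree: 78×35/167 = 16.3473
  Control, Neutral: 78×74/167 = 34.5629
  Control, Disagree: 78×58/167 = 27.0898
  Treatment, Agree: 89×35/167 = 18.6527
  Treatment, Neutral: 89×74/167 = 39.4371
  Treatment, Disagree: 89×58/167 = 30.9102
Contributions (O − E)²/E:
  (13 − 16.3473)²/16.3473 = 0.6854
  (29 − 34.5629)²/34.5629 = 0.8953
  (36 − 27.0898)²/27.0898 = 2.9307
  (22 − 18.6527)²/18.6527 = 0.6007
  (45 − 39.4371)²/39.4371 = 0.7847
  (22 − 30.9102)²/30.9102 = 2.5685
χ² = 0.6854 + 0.8953 + 2.9307 + 0.6007 + 0.7847 + 2.5685 = 8.47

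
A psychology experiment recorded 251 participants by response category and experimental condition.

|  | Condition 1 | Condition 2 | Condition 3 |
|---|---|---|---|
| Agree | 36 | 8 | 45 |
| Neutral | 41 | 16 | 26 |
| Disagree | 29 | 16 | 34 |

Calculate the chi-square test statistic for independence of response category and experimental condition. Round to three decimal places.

Row totals: 89, 83, 79. Column totals: 106, 40, 105. Grand total N = 251.
Expected counts (row total × column total / N):
  Agree, Condition 1: 89×106/251 = 37.58566
  Agree, Condition 2: 89×40/251 = 14.18327
  Agree, Condition 3: 89×105/251 = 37.23108
  Neutral, Condition 1: 83×106/251 = 35.05179
  Neutral, Condition 2: 83×40/251 = 13.22709
  Neutral, Condition 3: 83×105/251 = 34.72112
  Disagree, Condition 1: 79×106/251 = 33.36255
  Disagree, Condition 2: 79×40/251 = 12.58964
  Disagree, Condition 3: 79×105/251 = 33.04781
Contributions (O − E)²/E:
  (36 − 37.58566)²/37.58566 = 0.0669
  (8 − 14.18327)²/14.18327 = 2.6956
  (45 − 37.23108)²/37.23108 = 1.6211
  (41 − 35.05179)²/35.05179 = 1.0094
  (16 − 13.22709)²/13.22709 = 0.5813
  (26 − 34.72112)²/34.72112 = 2.1905
  (29 − 33.36255)²/33.36255 = 0.5705
  (16 − 12.58964)²/12.58964 = 0.9238
  (34 − 33.04781)²/33.04781 = 0.0274
χ² = 0.0669 + 2.6956 + 1.6211 + 1.0094 + 0.5813 + 2.1905 + 0.5705 + 0.9238 + 0.0274 = 9.687

9.687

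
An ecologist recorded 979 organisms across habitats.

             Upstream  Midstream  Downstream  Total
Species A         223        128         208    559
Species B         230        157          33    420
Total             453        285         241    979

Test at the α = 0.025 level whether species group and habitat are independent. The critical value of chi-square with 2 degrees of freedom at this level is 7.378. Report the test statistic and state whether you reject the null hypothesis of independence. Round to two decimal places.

112.67; reject H₀

Grand total N = 979.
Expected counts (row total × column total / N):
  Species A, Upstream: 559×453/979 = 258.659
  Species A, Midstream: 559×285/979 = 162.732
  Species A, Downstream: 559×241/979 = 137.609
  Species B, Upstream: 420×453/979 = 194.341
  Species B, Midstream: 420×285/979 = 122.268
  Species B, Downstream: 420×241/979 = 103.391
Contributions (O − E)²/E:
  (223 − 258.659)²/258.659 = 4.9160
  (128 − 162.732)²/162.732 = 7.4129
  (208 − 137.609)²/137.609 = 36.0070
  (230 − 194.341)²/194.341 = 6.5430
  (157 − 122.268)²/122.268 = 9.8661
  (33 − 103.391)²/103.391 = 47.9238
χ² = 4.9160 + 7.4129 + 36.0070 + 6.5430 + 9.8661 + 47.9238 = 112.67
df = (2−1)(3−1) = 2. Since 112.67 > 7.378, reject the null hypothesis of independence at α = 0.025.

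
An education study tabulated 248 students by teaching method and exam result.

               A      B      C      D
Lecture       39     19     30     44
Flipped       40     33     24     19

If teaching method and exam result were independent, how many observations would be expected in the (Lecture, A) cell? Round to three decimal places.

Row total (Lecture) = 132; column total (A) = 79; grand total N = 248.
Expected count = (row total × column total) / N = 132 × 79 / 248 = 42.048.

42.048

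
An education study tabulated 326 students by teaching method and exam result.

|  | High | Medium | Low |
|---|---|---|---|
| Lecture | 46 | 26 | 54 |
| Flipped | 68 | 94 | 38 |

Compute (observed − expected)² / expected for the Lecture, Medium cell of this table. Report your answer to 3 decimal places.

Row total (Lecture) = 126; column total (Medium) = 120; N = 326.
Expected count E = 126 × 120 / 326 = 46.3804.
Contribution = (O − E)²/E = (26 − 46.3804)² / 46.3804 = 8.956.

8.956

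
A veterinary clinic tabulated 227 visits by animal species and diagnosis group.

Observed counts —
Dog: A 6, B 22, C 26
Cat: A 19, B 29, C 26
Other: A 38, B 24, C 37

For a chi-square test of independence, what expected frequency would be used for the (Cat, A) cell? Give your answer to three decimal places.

Row total (Cat) = 74; column total (A) = 63; grand total N = 227.
Expected count = (row total × column total) / N = 74 × 63 / 227 = 20.537.

20.537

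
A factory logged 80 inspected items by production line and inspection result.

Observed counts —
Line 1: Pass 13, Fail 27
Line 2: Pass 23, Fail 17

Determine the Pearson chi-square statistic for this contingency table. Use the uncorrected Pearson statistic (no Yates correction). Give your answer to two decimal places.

Row totals: 40, 40. Column totals: 36, 44. Grand total N = 80.
Expected counts (row total × column total / N):
  Line 1, Pass: 40×36/80 = 18.000
  Line 1, Fail: 40×44/80 = 22.000
  Line 2, Pass: 40×36/80 = 18.000
  Line 2, Fail: 40×44/80 = 22.000
Contributions (O − E)²/E:
  (13 − 18.000)²/18.000 = 1.3889
  (27 − 22.000)²/22.000 = 1.1364
  (23 − 18.000)²/18.000 = 1.3889
  (17 − 22.000)²/22.000 = 1.1364
χ² = 1.3889 + 1.1364 + 1.3889 + 1.1364 = 5.05

5.05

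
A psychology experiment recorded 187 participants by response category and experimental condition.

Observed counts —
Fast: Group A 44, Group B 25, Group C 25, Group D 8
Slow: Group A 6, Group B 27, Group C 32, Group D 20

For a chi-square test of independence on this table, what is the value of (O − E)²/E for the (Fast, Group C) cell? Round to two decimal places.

1.19

Row total (Fast) = 102; column total (Group C) = 57; N = 187.
Expected count E = 102 × 57 / 187 = 31.091.
Contribution = (O − E)²/E = (25 − 31.091)² / 31.091 = 1.19.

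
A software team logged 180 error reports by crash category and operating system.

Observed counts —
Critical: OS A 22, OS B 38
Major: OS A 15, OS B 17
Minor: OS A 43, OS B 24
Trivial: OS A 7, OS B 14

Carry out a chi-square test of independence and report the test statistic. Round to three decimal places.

11.926

Row totals: 60, 32, 67, 21. Column totals: 87, 93. Grand total N = 180.
Expected counts (row total × column total / N):
  Critical, OS A: 60×87/180 = 29.0000
  Critical, OS B: 60×93/180 = 31.0000
  Major, OS A: 32×87/180 = 15.4667
  Major, OS B: 32×93/180 = 16.5333
  Minor, OS A: 67×87/180 = 32.3833
  Minor, OS B: 67×93/180 = 34.6167
  Trivial, OS A: 21×87/180 = 10.1500
  Trivial, OS B: 21×93/180 = 10.8500
Contributions (O − E)²/E:
  (22 − 29.0000)²/29.0000 = 1.6897
  (38 − 31.0000)²/31.0000 = 1.5806
  (15 − 15.4667)²/15.4667 = 0.0141
  (17 − 16.5333)²/16.5333 = 0.0132
  (43 − 32.3833)²/32.3833 = 3.4806
  (24 − 34.6167)²/34.6167 = 3.2561
  (7 − 10.1500)²/10.1500 = 0.9776
  (14 − 10.8500)²/10.8500 = 0.9145
χ² = 1.6897 + 1.5806 + 0.0141 + 0.0132 + 3.4806 + 3.2561 + 0.9776 + 0.9145 = 11.926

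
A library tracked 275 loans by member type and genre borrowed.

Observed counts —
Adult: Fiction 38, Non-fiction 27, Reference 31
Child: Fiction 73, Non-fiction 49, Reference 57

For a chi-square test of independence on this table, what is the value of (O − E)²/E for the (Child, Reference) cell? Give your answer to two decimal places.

Row total (Child) = 179; column total (Reference) = 88; N = 275.
Expected count E = 179 × 88 / 275 = 57.280.
Contribution = (O − E)²/E = (57 − 57.280)² / 57.280 = 0.00.

0.00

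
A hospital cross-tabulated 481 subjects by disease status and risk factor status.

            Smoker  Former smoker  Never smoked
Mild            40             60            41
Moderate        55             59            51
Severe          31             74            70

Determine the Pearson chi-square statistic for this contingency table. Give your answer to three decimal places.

12.802

Row totals: 141, 165, 175. Column totals: 126, 193, 162. Grand total N = 481.
Expected counts (row total × column total / N):
  Mild, Smoker: 141×126/481 = 36.9356
  Mild, Former smoker: 141×193/481 = 56.5759
  Mild, Never smoked: 141×162/481 = 47.4886
  Moderate, Smoker: 165×126/481 = 43.2225
  Moderate, Former smoker: 165×193/481 = 66.2058
  Moderate, Never smoked: 165×162/481 = 55.5717
  Severe, Smoker: 175×126/481 = 45.8420
  Severe, Former smoker: 175×193/481 = 70.2183
  Severe, Never smoked: 175×162/481 = 58.9397
Contributions (O − E)²/E:
  (40 − 36.9356)²/36.9356 = 0.2542
  (60 − 56.5759)²/56.5759 = 0.2072
  (41 − 47.4886)²/47.4886 = 0.8866
  (55 − 43.2225)²/43.2225 = 3.2092
  (59 − 66.2058)²/66.2058 = 0.7843
  (51 − 55.5717)²/55.5717 = 0.3761
  (31 − 45.8420)²/45.8420 = 4.8053
  (74 − 70.2183)²/70.2183 = 0.2037
  (70 − 58.9397)²/58.9397 = 2.0755
χ² = 0.2542 + 0.2072 + 0.8866 + 3.2092 + 0.7843 + 0.3761 + 4.8053 + 0.2037 + 2.0755 = 12.802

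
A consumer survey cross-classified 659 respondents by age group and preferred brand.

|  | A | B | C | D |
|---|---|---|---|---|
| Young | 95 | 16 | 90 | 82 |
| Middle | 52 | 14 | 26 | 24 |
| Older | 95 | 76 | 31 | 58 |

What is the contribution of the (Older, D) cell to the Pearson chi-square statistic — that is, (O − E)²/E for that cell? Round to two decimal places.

0.69

Row total (Older) = 260; column total (D) = 164; N = 659.
Expected count E = 260 × 164 / 659 = 64.704.
Contribution = (O − E)²/E = (58 − 64.704)² / 64.704 = 0.69.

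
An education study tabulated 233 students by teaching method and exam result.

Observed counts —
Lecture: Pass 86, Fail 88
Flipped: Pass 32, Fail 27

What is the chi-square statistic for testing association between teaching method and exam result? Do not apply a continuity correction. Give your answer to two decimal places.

Row totals: 174, 59. Column totals: 118, 115. Grand total N = 233.
Expected counts (row total × column total / N):
  Lecture, Pass: 174×118/233 = 88.120
  Lecture, Fail: 174×115/233 = 85.880
  Flipped, Pass: 59×118/233 = 29.880
  Flipped, Fail: 59×115/233 = 29.120
Contributions (O − E)²/E:
  (86 − 88.120)²/88.120 = 0.0510
  (88 − 85.880)²/85.880 = 0.0523
  (32 − 29.880)²/29.880 = 0.1504
  (27 − 29.120)²/29.120 = 0.1543
χ² = 0.0510 + 0.0523 + 0.1504 + 0.1543 = 0.41

0.41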